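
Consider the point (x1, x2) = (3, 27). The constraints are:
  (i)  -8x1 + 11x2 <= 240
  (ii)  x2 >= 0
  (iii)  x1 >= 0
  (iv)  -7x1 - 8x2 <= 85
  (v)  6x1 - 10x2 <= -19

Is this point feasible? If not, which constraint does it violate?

Constraint (i): -8x1 + 11x2 = 273, which is not ≤ 240. All other constraints are satisfied.

not feasible — violates (i)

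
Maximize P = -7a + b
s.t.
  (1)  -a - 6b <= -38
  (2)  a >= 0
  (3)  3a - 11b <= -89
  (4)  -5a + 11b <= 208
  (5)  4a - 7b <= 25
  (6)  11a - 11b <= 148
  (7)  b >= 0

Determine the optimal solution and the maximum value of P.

a = 0, b = 208/11, maximum P = 208/11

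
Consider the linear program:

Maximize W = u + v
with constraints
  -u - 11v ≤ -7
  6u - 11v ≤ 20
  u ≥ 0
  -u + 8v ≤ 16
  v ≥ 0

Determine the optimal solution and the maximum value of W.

Feasible corners and W = u + v:
  (27/7, 2/7) → W = 29/7
  (0, 7/11) → W = 7/11
  (336/37, 116/37) → W = 452/37
  (0, 2) → W = 2

u = 336/37, v = 116/37, maximum W = 452/37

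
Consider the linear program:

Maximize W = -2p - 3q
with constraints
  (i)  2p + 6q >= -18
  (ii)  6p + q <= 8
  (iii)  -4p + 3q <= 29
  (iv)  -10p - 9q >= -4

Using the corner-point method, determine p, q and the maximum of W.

p = -38/5, q = -7/15, maximum W = 83/5

The optimum lies where 2p + 6q = -18 and -4p + 3q = 29.
Solving simultaneously gives p = -38/5, q = -7/15.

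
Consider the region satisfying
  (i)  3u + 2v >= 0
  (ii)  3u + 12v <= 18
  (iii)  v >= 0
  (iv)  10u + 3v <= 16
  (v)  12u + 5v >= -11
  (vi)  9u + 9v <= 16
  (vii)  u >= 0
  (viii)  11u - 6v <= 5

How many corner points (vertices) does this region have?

5

Pairwise boundary intersections that survive every other constraint:
  (0, 0)
  (10/27, 38/27)
  (0, 3/2)
  (5/11, 0)
  (47/51, 131/153)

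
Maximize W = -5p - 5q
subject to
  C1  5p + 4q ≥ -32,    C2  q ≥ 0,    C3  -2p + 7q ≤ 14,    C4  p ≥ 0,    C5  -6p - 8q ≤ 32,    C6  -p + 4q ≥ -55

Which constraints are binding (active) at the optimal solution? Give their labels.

C2 and C4

Extreme points and W = -5p - 5q:
  (0, 0) → W = 0
  (55, 0) → W = -275
  (0, 2) → W = -10
The feasible region is unbounded (it extends along (4, 1), (7, 2)), but W strictly decreases along every unbounded feasible direction, so there is no improving ray and the maximum is attained at a vertex.

The maximum is at (0, 0). Substituting into each constraint, equality holds for C2 and C4; the remaining constraints have slack.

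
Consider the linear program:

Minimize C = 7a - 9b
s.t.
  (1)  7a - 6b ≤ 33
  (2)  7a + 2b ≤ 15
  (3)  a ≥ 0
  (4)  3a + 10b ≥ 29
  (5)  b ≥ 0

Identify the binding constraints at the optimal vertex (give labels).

Extreme points and C = 7a - 9b:
  (0, 15/2) → C = -135/2
  (23/16, 79/32) → C = -389/32
  (0, 29/10) → C = -261/10

The minimum is at (0, 15/2). Substituting into each constraint, equality holds for (2) and (3); the remaining constraints have slack.

(2) and (3)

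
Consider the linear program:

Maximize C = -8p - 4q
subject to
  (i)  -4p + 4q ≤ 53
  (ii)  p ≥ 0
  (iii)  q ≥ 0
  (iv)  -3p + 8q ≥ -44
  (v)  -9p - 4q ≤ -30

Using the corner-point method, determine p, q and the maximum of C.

p = 10/3, q = 0, maximum C = -80/3

Feasible corners and C = -8p - 4q:
  (0, 53/4) → C = -53
  (0, 15/2) → C = -30
  (44/3, 0) → C = -352/3
  (10/3, 0) → C = -80/3
The feasible region is unbounded (it extends along (1, 1), (8, 3)), but C strictly decreases along every unbounded feasible direction, so there is no improving ray and the maximum is attained at a vertex.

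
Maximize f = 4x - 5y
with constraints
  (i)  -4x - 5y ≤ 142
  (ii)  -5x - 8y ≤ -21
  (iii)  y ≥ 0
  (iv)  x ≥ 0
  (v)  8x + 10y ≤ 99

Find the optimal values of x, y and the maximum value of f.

Corner points and f = 4x - 5y:
  (21/5, 0) → f = 84/5
  (0, 21/8) → f = -105/8
  (99/8, 0) → f = 99/2
  (0, 99/10) → f = -99/2

x = 99/8, y = 0, maximum f = 99/2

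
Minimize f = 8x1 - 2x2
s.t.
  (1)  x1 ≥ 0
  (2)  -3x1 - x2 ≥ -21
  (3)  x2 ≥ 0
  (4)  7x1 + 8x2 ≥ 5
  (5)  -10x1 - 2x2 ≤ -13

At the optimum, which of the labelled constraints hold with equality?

(1) and (2)

Feasible corners and f = 8x1 - 2x2:
  (0, 21) → f = -42
  (0, 13/2) → f = -13
  (7, 0) → f = 56
  (13/10, 0) → f = 52/5

The minimum is at (0, 21). Substituting into each constraint, equality holds for (1) and (2); the remaining constraints have slack.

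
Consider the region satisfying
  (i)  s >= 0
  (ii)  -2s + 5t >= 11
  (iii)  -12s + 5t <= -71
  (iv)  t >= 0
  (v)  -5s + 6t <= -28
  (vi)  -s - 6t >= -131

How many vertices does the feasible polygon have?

Intersecting each pair of boundary lines and keeping only the points that satisfy every inequality leaves:
  (206/13, 111/13)
  (589/17, 273/17)
  (53/2, 209/12)

3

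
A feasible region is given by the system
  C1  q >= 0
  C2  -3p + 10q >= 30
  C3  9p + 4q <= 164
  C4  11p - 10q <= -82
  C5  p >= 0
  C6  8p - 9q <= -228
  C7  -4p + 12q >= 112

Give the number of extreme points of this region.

3

Pairwise boundary intersections that survive every other constraint:
  (0, 41)
  (564/113, 3364/113)
  (0, 76/3)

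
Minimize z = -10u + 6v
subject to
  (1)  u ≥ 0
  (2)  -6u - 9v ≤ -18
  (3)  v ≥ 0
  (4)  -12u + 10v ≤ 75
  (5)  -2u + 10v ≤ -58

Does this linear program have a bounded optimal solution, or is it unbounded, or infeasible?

unbounded

From the feasible point (29, 0), moving in the direction (1, 0) keeps every constraint satisfied while z decreases without bound.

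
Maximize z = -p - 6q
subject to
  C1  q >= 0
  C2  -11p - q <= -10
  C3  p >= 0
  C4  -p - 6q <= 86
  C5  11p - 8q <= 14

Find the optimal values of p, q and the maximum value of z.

p = 10/11, q = 0, maximum z = -10/11

Feasible corners and z = -p - 6q:
  (10/11, 0) → z = -10/11
  (14/11, 0) → z = -14/11
  (0, 10) → z = -60
The feasible region is unbounded (it extends along (0, 1), (8, 11)), but z strictly decreases along every unbounded feasible direction, so there is no improving ray and the maximum is attained at a vertex.

The binding constraints are q = 0 and -11p - q = -10.
Solving simultaneously gives p = 10/11, q = 0.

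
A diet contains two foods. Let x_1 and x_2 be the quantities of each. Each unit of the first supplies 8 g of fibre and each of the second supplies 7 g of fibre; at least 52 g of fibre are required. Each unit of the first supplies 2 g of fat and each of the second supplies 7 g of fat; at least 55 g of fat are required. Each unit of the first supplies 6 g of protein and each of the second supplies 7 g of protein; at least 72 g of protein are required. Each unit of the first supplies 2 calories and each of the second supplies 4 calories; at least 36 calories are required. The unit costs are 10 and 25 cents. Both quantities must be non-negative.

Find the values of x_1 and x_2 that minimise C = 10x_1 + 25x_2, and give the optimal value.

x_1 = 16/3, x_2 = 19/3, minimum C = 635/3

Extreme points and C = 10x_1 + 25x_2:
  (0, 72/7) → C = 1800/7
  (55/2, 0) → C = 275
  (16/3, 19/3) → C = 635/3
  (18/5, 36/5) → C = 216
The feasible region is unbounded (it extends along (0, 1), (1, 0)), but C strictly increases along every unbounded feasible direction, so there is no improving ray and the minimum is attained at a vertex.

The binding constraints are 2x_1 + 7x_2 = 55 and 2x_1 + 4x_2 = 36.
Solving simultaneously gives x_1 = 16/3, x_2 = 19/3.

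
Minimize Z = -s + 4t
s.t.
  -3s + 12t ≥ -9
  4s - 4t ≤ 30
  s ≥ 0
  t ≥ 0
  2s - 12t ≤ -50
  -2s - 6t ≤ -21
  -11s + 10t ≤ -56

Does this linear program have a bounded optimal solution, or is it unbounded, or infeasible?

bounded optimum

Corner points and Z = -s + 4t:
  (14, 13/2) → Z = 12
  (293/28, 331/56) → Z = 369/28
The feasible region has finitely many vertices and no improving ray; the minimum is 12 at (14, 13/2).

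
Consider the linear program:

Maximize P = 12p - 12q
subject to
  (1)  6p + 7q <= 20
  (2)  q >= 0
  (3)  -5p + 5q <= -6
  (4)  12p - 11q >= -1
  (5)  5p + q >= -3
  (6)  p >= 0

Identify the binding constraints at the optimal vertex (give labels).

Vertices and P = 12p - 12q:
  (10/3, 0) → P = 40
  (142/65, 64/65) → P = 72/5
  (6/5, 0) → P = 72/5

The maximum is at (10/3, 0). Substituting into each constraint, equality holds for (1) and (2); the remaining constraints have slack.

(1) and (2)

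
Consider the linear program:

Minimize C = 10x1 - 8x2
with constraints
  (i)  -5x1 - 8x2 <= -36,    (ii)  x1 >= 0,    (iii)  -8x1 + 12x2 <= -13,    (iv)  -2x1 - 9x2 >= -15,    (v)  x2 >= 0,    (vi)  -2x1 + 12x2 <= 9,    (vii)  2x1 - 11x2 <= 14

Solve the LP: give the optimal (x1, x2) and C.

Corner points and C = 10x1 - 8x2:
  (204/29, 3/29) → C = 2016/29
  (508/71, 2/71) → C = 5064/71
  (291/40, 1/20) → C = 1447/20

At the optimal vertex, -5x1 - 8x2 = -36 and -2x1 - 9x2 = -15.
Solving simultaneously gives x1 = 204/29, x2 = 3/29.

x1 = 204/29, x2 = 3/29, minimum C = 2016/29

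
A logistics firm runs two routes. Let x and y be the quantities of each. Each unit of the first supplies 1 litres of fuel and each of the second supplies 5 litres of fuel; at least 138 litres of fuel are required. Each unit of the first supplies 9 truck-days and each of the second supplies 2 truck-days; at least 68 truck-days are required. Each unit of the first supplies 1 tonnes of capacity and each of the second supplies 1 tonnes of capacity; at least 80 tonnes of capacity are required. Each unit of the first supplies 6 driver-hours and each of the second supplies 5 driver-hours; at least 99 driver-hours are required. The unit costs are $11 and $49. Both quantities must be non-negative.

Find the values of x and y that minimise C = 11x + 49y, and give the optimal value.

The feasible region is unbounded (it extends along (0, 1), (1, 0)), but C strictly increases along every unbounded feasible direction, so there is no improving ray and the minimum is attained at a vertex.

x = 131/2, y = 29/2, minimum C = 1431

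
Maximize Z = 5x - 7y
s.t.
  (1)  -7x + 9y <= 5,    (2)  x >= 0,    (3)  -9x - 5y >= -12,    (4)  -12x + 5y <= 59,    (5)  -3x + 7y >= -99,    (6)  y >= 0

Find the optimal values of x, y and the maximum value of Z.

At the optimal vertex, -9x - 5y = -12 and y = 0.
Solving simultaneously gives x = 4/3, y = 0.

x = 4/3, y = 0, maximum Z = 20/3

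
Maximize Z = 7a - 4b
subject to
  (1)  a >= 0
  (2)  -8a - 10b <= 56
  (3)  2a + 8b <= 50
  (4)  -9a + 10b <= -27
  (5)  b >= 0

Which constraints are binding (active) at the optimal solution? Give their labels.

Corner points and Z = 7a - 4b:
  (179/23, 99/23) → Z = 857/23
  (25, 0) → Z = 175
  (3, 0) → Z = 21

The maximum is at (25, 0). Substituting into each constraint, equality holds for (3) and (5); the remaining constraints have slack.

(3) and (5)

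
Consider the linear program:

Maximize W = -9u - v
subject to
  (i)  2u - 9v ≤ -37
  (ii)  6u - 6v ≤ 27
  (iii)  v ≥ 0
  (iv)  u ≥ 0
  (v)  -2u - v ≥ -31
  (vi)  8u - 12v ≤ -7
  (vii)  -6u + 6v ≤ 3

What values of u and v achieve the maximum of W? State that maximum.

The binding constraints are 2u - 9v = -37 and -6u + 6v = 3.
Solving simultaneously gives u = 65/14, v = 36/7.

u = 65/14, v = 36/7, maximum W = -657/14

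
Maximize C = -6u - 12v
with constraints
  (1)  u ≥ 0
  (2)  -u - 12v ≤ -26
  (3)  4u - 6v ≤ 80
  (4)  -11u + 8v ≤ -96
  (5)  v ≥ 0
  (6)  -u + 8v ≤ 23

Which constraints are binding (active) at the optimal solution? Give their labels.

(2) and (4)

Feasible corners and C = -6u - 12v:
  (62/3, 4/9) → C = -388/3
  (68/7, 19/14) → C = -522/7
  (389/13, 86/13) → C = -3366/13
  (119/10, 349/80) → C = -495/4

The maximum is at (68/7, 19/14). Substituting into each constraint, equality holds for (2) and (4); the remaining constraints have slack.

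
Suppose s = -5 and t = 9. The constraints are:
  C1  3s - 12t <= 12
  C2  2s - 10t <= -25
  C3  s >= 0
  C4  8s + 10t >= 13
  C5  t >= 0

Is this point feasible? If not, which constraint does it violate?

not feasible — violates C3

Constraint C3: s = -5, which is not ≥ 0. All other constraints are satisfied.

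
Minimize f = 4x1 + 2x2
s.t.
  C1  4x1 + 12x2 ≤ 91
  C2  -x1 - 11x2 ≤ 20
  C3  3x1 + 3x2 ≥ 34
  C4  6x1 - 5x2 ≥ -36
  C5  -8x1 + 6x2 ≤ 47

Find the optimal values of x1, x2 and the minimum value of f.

x1 = 45/8, x2 = 137/24, minimum f = 407/12

Extreme points and f = 4x1 + 2x2:
  (1241/32, -171/32) → f = 2311/16
  (45/8, 137/24) → f = 407/12
  (217/15, -47/15) → f = 258/5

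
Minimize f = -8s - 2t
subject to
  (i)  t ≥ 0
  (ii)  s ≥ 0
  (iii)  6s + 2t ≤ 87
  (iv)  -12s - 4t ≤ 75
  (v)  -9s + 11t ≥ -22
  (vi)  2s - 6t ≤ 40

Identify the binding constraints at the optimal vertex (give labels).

Feasible corners and f = -8s - 2t:
  (0, 0) → f = 0
  (22/9, 0) → f = -176/9
  (0, 87/2) → f = -87
  (143/12, 31/4) → f = -665/6

The minimum is at (143/12, 31/4). Substituting into each constraint, equality holds for (iii) and (v); the remaining constraints have slack.

(iii) and (v)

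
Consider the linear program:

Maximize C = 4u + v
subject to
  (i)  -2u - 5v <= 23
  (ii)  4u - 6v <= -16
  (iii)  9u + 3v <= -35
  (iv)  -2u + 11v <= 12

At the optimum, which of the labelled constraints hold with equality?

(ii) and (iii)

Extreme points and C = 4u + v:
  (-109/16, -15/8) → C = -233/8
  (-313/32, -11/16) → C = -637/16
  (-43/11, 2/33) → C = -514/33
  (-421/105, 38/105) → C = -1646/105

The maximum is at (-43/11, 2/33). Substituting into each constraint, equality holds for (ii) and (iii); the remaining constraints have slack.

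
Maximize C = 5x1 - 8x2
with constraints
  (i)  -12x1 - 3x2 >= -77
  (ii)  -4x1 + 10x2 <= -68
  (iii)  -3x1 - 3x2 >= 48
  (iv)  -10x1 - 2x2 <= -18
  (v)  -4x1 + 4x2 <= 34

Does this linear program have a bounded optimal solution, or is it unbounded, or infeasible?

From the feasible point (125/9, -269/9), moving in the direction (3, -12) keeps every constraint satisfied while C increases without bound.

unbounded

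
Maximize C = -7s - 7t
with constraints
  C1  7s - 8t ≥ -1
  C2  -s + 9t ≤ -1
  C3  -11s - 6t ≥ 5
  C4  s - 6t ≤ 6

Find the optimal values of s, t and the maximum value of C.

s = -27/17, t = -43/34, maximum C = 679/34

Vertices and C = -7s - 7t:
  (-23/65, -12/65) → C = 49/13
  (-27/17, -43/34) → C = 679/34
  (1/12, -71/72) → C = 455/72

The optimum lies where 7s - 8t = -1 and s - 6t = 6.
Solving simultaneously gives s = -27/17, t = -43/34.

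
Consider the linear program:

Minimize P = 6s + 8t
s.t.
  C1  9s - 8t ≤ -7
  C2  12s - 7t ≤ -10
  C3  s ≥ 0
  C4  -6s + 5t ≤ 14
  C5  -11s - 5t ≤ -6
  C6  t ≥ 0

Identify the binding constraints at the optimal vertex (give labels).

Feasible corners and P = 6s + 8t:
  (0, 10/7) → P = 80/7
  (8/3, 6) → P = 64
  (0, 14/5) → P = 112/5

The minimum is at (0, 10/7). Substituting into each constraint, equality holds for C2 and C3; the remaining constraints have slack.

C2 and C3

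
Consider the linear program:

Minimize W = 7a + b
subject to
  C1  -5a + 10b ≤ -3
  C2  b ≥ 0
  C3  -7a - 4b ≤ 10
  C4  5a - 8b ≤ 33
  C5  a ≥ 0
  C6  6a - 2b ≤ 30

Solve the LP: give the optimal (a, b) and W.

a = 3/5, b = 0, minimum W = 21/5

Vertices and W = 7a + b:
  (3/5, 0) → W = 21/5
  (147/25, 66/25) → W = 219/5
  (5, 0) → W = 35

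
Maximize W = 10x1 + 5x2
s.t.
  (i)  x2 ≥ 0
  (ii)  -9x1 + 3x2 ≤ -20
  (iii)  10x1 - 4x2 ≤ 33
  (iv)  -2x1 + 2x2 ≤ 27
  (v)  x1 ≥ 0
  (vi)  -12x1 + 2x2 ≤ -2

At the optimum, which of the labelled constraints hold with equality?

(iii) and (iv)

Vertices and W = 10x1 + 5x2:
  (20/9, 0) → W = 200/9
  (33/10, 0) → W = 33
  (121/12, 283/12) → W = 875/4
  (29/2, 28) → W = 285

The maximum is at (29/2, 28). Substituting into each constraint, equality holds for (iii) and (iv); the remaining constraints have slack.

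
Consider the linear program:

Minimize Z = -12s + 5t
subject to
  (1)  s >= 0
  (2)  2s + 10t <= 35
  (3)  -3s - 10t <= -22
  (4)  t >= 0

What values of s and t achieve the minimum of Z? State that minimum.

s = 35/2, t = 0, minimum Z = -210

Extreme points and Z = -12s + 5t:
  (0, 7/2) → Z = 35/2
  (0, 11/5) → Z = 11
  (35/2, 0) → Z = -210
  (22/3, 0) → Z = -88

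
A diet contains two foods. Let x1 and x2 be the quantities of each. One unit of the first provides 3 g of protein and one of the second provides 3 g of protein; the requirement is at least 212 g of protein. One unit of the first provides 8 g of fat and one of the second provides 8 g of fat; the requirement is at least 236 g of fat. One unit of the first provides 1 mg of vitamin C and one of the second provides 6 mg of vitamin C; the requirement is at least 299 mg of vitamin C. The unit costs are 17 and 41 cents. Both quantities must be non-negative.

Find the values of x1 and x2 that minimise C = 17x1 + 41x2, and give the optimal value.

x1 = 25, x2 = 137/3, minimum C = 6892/3

Extreme points and C = 17x1 + 41x2:
  (0, 212/3) → C = 8692/3
  (299, 0) → C = 5083
  (25, 137/3) → C = 6892/3
The feasible region is unbounded (it extends along (0, 1), (1, 0)), but C strictly increases along every unbounded feasible direction, so there is no improving ray and the minimum is attained at a vertex.

The binding constraints are 3x1 + 3x2 = 212 and x1 + 6x2 = 299.
Solving simultaneously gives x1 = 25, x2 = 137/3.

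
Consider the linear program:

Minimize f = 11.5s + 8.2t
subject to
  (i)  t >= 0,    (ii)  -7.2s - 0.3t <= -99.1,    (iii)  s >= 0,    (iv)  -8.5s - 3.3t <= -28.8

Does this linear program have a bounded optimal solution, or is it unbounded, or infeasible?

Vertices and f = 11.5s + 8.2t:
  (991/72, 0) → f = 22793/144
  (0, 991/3) → f = 40631/15
The feasible region has finitely many vertices and no improving ray; the minimum is 22793/144 at (991/72, 0).

bounded optimum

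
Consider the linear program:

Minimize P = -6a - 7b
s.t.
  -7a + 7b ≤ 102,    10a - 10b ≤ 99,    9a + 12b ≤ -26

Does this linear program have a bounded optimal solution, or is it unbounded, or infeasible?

bounded optimum

Vertices and P = -6a - 7b:
  (-1406/147, 736/147) → P = 3284/147
  (464/105, -1151/210) → P = 2489/210
The feasible region has finitely many vertices and no improving ray; the minimum is 2489/210 at (464/105, -1151/210).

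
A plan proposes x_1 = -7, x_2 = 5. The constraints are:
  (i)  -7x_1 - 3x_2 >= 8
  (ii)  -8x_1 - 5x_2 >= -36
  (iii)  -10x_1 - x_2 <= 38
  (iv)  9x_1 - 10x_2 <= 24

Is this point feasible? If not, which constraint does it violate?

Constraint (iii): -10x_1 - x_2 = 65, which is not ≤ 38. All other constraints are satisfied.

not feasible — violates (iii)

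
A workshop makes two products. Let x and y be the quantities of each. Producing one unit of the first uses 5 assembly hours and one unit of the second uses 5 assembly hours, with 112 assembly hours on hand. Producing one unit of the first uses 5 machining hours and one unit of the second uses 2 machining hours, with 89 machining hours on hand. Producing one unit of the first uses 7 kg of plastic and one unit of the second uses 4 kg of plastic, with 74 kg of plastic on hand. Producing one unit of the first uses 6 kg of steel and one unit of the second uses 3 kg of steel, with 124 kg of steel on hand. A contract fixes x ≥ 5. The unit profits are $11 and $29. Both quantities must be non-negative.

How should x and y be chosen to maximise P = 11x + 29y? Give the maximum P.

Vertices and P = 11x + 29y:
  (74/7, 0) → P = 814/7
  (5, 0) → P = 55
  (5, 39/4) → P = 1351/4

The optimum lies where 7x + 4y = 74 and x = 5.
Solving simultaneously gives x = 5, y = 39/4.

x = 5, y = 39/4, maximum P = 1351/4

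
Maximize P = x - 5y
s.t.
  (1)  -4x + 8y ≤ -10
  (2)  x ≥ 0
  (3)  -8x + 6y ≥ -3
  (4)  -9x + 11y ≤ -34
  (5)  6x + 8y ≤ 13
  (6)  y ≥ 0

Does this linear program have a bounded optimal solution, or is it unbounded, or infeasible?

The boundaries 6x + 8y = 13 and y = 0 meet at (13/6, 0), but that point violates -4x + 8y ≤ -10. Every candidate vertex is excluded by some other constraint, so the feasible region is empty.

infeasible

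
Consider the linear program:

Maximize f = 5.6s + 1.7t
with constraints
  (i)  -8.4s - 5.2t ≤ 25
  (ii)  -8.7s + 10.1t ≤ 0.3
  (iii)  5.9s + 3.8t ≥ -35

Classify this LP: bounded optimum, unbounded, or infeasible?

unbounded

From the feasible point (-12703/6504, -3583/2168), moving in the direction (10.1, 8.7) keeps every constraint satisfied while f increases without bound.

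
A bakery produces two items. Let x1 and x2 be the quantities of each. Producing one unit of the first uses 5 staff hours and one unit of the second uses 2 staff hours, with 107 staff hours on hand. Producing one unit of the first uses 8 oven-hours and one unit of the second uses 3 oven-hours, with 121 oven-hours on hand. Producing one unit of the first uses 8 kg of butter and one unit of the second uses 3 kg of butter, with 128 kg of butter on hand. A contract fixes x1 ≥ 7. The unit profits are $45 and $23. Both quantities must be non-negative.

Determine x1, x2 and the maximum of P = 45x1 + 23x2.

x1 = 7, x2 = 65/3, maximum P = 2440/3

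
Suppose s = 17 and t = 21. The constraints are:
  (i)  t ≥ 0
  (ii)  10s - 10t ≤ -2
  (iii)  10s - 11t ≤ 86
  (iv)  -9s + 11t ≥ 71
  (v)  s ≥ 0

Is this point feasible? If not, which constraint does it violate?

feasible

(i): 21 ≥ 0 ✓
(ii): -40 ≤ -2 ✓
(iii): -61 ≤ 86 ✓
(iv): 78 ≥ 71 ✓
(v): 17 ≥ 0 ✓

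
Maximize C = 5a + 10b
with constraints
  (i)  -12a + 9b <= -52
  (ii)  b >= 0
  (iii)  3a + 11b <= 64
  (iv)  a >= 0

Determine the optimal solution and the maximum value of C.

a = 64/3, b = 0, maximum C = 320/3

Corner points and C = 5a + 10b:
  (13/3, 0) → C = 65/3
  (1148/159, 204/53) → C = 11860/159
  (64/3, 0) → C = 320/3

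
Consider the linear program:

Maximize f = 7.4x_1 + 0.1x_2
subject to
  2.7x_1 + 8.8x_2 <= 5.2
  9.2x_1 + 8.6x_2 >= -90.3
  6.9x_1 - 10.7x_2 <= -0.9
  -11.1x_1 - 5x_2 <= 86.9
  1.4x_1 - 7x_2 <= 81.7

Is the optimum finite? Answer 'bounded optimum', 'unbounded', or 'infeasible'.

bounded optimum

Vertices and f = 7.4x_1 + 0.1x_2:
  (4772/8961, 1277/2987) → f = 356959/89610
  (-39536/4209, 9745/2806) → f = -5822093/84180
  (-93433/15327, -19654/5109) → f = -3486502/76635
The feasible region has finitely many vertices and no improving ray; the maximum is 356959/89610 at (4772/8961, 1277/2987).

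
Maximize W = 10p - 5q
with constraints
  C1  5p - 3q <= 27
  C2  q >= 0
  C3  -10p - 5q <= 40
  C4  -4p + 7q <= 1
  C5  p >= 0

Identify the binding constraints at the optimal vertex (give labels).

Feasible corners and W = 10p - 5q:
  (27/5, 0) → W = 54
  (192/23, 113/23) → W = 1355/23
  (0, 0) → W = 0
  (0, 1/7) → W = -5/7

The maximum is at (192/23, 113/23). Substituting into each constraint, equality holds for C1 and C4; the remaining constraints have slack.

C1 and C4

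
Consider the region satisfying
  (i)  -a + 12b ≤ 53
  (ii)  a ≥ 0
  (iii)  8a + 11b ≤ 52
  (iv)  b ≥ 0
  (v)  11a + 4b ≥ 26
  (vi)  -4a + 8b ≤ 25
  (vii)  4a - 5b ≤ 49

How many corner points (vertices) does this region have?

The feasible vertices (each the meet of two boundaries and inside every other half-plane) are:
  (13/2, 0)
  (47/36, 34/9)
  (26/11, 0)
  (27/26, 379/104)

4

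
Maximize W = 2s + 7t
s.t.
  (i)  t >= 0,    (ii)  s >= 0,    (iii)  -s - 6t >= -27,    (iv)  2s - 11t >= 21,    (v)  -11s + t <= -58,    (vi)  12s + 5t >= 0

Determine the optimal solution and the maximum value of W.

s = 27, t = 0, maximum W = 54

Vertices and W = 2s + 7t:
  (27, 0) → W = 54
  (21/2, 0) → W = 21
  (423/23, 33/23) → W = 1077/23

The optimum lies where t = 0 and -s - 6t = -27.
Solving simultaneously gives s = 27, t = 0.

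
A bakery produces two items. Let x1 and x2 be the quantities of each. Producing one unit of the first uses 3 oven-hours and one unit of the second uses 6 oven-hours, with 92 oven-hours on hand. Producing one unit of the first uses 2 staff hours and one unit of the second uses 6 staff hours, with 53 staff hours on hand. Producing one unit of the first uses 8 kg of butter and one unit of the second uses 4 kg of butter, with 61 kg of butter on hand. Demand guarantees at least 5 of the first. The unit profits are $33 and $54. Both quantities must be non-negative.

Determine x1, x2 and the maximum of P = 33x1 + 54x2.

x1 = 5, x2 = 21/4, maximum P = 897/2

Extreme points and P = 33x1 + 54x2:
  (61/8, 0) → P = 2013/8
  (5, 0) → P = 165
  (5, 21/4) → P = 897/2

The optimum lies where 8x1 + 4x2 = 61 and x1 = 5.
Solving simultaneously gives x1 = 5, x2 = 21/4.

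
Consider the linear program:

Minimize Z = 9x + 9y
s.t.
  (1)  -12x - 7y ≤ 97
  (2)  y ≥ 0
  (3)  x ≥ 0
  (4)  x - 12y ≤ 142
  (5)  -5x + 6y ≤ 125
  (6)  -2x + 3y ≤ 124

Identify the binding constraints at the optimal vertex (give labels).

Corner points and Z = 9x + 9y:
  (0, 0) → Z = 0
  (142, 0) → Z = 1278
  (0, 125/6) → Z = 375/2
  (123, 370/3) → Z = 2217
The feasible region is unbounded (it extends along (12, 1), (3, 2)), but Z strictly increases along every unbounded feasible direction, so there is no improving ray and the minimum is attained at a vertex.

The minimum is at (0, 0). Substituting into each constraint, equality holds for (2) and (3); the remaining constraints have slack.

(2) and (3)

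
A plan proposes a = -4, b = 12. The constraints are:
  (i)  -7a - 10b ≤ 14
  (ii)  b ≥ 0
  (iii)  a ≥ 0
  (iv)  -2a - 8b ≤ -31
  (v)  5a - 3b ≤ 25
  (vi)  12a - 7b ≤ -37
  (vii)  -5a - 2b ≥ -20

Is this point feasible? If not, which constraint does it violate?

not feasible — violates (iii)

Constraint (iii): a = -4, which is not ≥ 0. All other constraints are satisfied.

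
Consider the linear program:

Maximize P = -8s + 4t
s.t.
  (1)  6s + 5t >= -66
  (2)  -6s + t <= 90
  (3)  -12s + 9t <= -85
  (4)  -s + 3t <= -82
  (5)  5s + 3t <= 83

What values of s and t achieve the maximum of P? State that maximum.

Vertices and P = -8s + 4t:
  (212/23, -558/23) → P = -3928/23
  (613/7, -828/7) → P = -8216/7
  (55/2, -109/6) → P = -878/3

s = 212/23, t = -558/23, maximum P = -3928/23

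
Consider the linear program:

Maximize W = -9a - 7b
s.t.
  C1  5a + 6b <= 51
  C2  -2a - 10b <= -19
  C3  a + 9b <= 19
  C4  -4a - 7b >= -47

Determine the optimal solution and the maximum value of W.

Feasible corners and W = -9a - 7b:
  (198/19, -7/38) → W = -185/2
  (115/13, 44/39) → W = -3413/39
  (-19/8, 19/8) → W = 19/4

The binding constraints are -2a - 10b = -19 and a + 9b = 19.
Solving simultaneously gives a = -19/8, b = 19/8.

a = -19/8, b = 19/8, maximum W = 19/4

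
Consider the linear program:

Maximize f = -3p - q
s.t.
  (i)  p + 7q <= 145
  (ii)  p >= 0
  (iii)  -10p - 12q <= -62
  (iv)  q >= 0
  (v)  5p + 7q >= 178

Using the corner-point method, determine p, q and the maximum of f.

Feasible corners and f = -3p - q:
  (145, 0) → f = -435
  (33/4, 547/28) → f = -310/7
  (178/5, 0) → f = -534/5

p = 33/4, q = 547/28, maximum f = -310/7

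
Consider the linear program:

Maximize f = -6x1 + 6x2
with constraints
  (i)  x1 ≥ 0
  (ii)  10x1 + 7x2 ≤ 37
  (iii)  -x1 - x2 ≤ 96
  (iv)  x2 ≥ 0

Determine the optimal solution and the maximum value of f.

x1 = 0, x2 = 37/7, maximum f = 222/7

Feasible corners and f = -6x1 + 6x2:
  (0, 37/7) → f = 222/7
  (0, 0) → f = 0
  (37/10, 0) → f = -111/5

The binding constraints are x1 = 0 and 10x1 + 7x2 = 37.
Solving simultaneously gives x1 = 0, x2 = 37/7.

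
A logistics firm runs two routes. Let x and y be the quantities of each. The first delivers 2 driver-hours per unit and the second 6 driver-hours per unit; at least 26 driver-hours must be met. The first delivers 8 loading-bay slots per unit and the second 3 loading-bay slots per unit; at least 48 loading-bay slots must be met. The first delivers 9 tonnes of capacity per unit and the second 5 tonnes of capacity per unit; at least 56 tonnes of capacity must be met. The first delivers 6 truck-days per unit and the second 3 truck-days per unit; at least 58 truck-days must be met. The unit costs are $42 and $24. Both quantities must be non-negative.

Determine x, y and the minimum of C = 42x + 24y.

Feasible corners and C = 42x + 24y:
  (0, 58/3) → C = 464
  (13, 0) → C = 546
  (9, 4/3) → C = 410
The feasible region is unbounded (it extends along (0, 1), (1, 0)), but C strictly increases along every unbounded feasible direction, so there is no improving ray and the minimum is attained at a vertex.

x = 9, y = 4/3, minimum C = 410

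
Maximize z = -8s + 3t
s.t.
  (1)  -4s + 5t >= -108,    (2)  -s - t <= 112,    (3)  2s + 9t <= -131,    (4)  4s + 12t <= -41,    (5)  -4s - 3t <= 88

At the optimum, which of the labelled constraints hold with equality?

(3) and (5)

Feasible corners and z = -8s + 3t:
  (317/46, -370/23) → z = -2378/23
  (-29/8, -49/2) → z = -89/2
  (-133/10, -58/5) → z = 358/5

The maximum is at (-133/10, -58/5). Substituting into each constraint, equality holds for (3) and (5); the remaining constraints have slack.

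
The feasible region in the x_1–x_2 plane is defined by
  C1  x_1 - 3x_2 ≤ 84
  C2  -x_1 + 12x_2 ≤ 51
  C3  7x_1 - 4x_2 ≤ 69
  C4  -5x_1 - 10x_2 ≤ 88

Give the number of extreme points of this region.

Intersecting each pair of boundary lines and keeping only the points that satisfy every inequality leaves:
  (129/10, 213/40)
  (-783/35, 167/70)
  (169/45, -961/90)

3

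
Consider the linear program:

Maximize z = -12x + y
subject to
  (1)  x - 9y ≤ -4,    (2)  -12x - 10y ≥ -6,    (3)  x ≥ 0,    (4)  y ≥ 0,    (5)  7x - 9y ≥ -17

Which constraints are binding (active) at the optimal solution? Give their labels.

Corner points and z = -12x + y:
  (7/59, 27/59) → z = -57/59
  (0, 4/9) → z = 4/9
  (0, 3/5) → z = 3/5

The maximum is at (0, 3/5). Substituting into each constraint, equality holds for (2) and (3); the remaining constraints have slack.

(2) and (3)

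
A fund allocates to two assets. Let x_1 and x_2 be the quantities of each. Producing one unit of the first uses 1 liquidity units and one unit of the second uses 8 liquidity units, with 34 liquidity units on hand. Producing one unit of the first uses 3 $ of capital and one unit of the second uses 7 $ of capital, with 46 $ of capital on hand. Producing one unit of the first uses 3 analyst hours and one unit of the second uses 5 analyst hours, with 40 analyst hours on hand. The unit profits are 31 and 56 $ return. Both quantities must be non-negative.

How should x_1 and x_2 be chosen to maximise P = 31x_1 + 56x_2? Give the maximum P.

x_1 = 25/3, x_2 = 3, maximum P = 1279/3

Vertices and P = 31x_1 + 56x_2:
  (0, 0) → P = 0
  (0, 17/4) → P = 238
  (40/3, 0) → P = 1240/3
  (130/17, 56/17) → P = 7166/17
  (25/3, 3) → P = 1279/3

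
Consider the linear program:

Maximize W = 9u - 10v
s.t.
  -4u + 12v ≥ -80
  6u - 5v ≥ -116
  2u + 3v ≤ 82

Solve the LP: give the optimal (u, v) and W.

Extreme points and W = 9u - 10v:
  (-448/13, -236/13) → W = -1672/13
  (34, 14/3) → W = 778/3
  (31/14, 181/7) → W = -3341/14

u = 34, v = 14/3, maximum W = 778/3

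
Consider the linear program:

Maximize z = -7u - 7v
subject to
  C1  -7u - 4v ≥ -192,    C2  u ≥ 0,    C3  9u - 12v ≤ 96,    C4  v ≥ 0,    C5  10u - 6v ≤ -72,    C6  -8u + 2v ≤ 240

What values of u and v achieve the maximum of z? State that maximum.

Vertices and z = -7u - 7v:
  (0, 48) → z = -336
  (432/41, 1212/41) → z = -11508/41
  (0, 12) → z = -84

u = 0, v = 12, maximum z = -84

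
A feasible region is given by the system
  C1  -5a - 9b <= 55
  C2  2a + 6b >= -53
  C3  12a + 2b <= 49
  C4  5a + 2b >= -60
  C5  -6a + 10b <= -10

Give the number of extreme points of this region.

Of the 10 pairwise boundary intersections, those satisfying every inequality are:
  (551/98, -905/98)
  (-115/26, -95/26)
  (85/22, 29/22)

3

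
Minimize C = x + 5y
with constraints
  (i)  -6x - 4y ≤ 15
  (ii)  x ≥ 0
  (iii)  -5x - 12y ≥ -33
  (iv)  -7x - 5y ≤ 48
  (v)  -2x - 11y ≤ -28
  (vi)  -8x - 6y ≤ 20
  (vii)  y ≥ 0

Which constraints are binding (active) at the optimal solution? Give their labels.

Feasible corners and C = x + 5y:
  (0, 11/4) → C = 55/4
  (0, 28/11) → C = 140/11
  (27/31, 74/31) → C = 397/31

The minimum is at (0, 28/11). Substituting into each constraint, equality holds for (ii) and (v); the remaining constraints have slack.

(ii) and (v)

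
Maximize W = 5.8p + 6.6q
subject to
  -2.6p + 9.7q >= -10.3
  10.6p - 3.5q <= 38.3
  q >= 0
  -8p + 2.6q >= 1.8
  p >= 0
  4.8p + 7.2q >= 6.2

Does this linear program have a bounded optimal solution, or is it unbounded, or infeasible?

unbounded

From the feasible point (79/1752, 182/219), moving in the direction (0, 1) keeps every constraint satisfied while W increases without bound.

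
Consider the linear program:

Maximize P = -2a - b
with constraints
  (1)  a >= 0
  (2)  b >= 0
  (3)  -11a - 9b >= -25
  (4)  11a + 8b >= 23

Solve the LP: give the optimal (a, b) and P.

Corner points and P = -2a - b:
  (25/11, 0) → P = -50/11
  (23/11, 0) → P = -46/11
  (7/11, 2) → P = -36/11

a = 7/11, b = 2, maximum P = -36/11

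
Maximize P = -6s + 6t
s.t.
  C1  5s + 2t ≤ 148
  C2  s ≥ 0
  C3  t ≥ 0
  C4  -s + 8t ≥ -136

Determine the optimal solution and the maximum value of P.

s = 0, t = 74, maximum P = 444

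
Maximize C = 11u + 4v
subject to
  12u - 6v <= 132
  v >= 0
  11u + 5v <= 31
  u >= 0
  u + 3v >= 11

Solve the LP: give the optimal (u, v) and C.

u = 19/14, v = 45/14, maximum C = 389/14

Feasible corners and C = 11u + 4v:
  (0, 31/5) → C = 124/5
  (19/14, 45/14) → C = 389/14
  (0, 11/3) → C = 44/3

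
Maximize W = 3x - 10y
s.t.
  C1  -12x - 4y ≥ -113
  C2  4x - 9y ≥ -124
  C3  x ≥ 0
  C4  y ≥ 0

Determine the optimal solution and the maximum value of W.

x = 113/12, y = 0, maximum W = 113/4

Extreme points and W = 3x - 10y:
  (521/124, 485/31) → W = -17837/124
  (113/12, 0) → W = 113/4
  (0, 124/9) → W = -1240/9
  (0, 0) → W = 0

At the optimal vertex, -12x - 4y = -113 and y = 0.
Solving simultaneously gives x = 113/12, y = 0.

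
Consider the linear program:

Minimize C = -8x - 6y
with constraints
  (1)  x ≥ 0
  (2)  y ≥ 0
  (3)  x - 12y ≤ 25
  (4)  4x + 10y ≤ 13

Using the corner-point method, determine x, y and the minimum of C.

The optimum lies where y = 0 and 4x + 10y = 13.
Solving simultaneously gives x = 13/4, y = 0.

x = 13/4, y = 0, minimum C = -26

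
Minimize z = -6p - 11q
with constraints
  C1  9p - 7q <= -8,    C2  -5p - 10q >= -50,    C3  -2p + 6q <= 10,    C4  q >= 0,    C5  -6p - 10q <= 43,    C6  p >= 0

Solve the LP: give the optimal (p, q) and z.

p = 11/20, q = 37/20, minimum z = -473/20

The binding constraints are 9p - 7q = -8 and -2p + 6q = 10.
Solving simultaneously gives p = 11/20, q = 37/20.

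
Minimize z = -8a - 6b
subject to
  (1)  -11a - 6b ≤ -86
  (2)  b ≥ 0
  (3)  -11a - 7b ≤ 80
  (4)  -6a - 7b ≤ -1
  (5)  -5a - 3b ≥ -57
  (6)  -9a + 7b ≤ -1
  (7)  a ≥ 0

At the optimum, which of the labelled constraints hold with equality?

Vertices and z = -8a - 6b:
  (86/11, 0) → z = -688/11
  (608/131, 763/131) → z = -9442/131
  (57/5, 0) → z = -456/5
  (201/31, 254/31) → z = -3132/31

The minimum is at (201/31, 254/31). Substituting into each constraint, equality holds for (5) and (6); the remaining constraints have slack.

(5) and (6)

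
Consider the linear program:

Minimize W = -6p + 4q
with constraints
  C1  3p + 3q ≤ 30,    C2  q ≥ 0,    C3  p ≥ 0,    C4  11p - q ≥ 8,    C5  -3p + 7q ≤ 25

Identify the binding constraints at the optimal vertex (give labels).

Feasible corners and W = -6p + 4q:
  (10, 0) → W = -60
  (9/2, 11/2) → W = -5
  (8/11, 0) → W = -48/11
  (81/74, 299/74) → W = 355/37

The minimum is at (10, 0). Substituting into each constraint, equality holds for C1 and C2; the remaining constraints have slack.

C1 and C2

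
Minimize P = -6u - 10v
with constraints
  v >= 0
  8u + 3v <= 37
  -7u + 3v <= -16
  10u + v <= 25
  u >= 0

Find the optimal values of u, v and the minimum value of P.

At the optimal vertex, -7u + 3v = -16 and 10u + v = 25.
Solving simultaneously gives u = 91/37, v = 15/37.

u = 91/37, v = 15/37, minimum P = -696/37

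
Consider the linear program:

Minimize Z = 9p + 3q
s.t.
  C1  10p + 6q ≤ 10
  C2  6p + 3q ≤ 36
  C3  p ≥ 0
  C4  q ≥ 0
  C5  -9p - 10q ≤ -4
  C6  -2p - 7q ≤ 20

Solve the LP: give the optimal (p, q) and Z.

Extreme points and Z = 9p + 3q:
  (0, 5/3) → Z = 5
  (1, 0) → Z = 9
  (0, 2/5) → Z = 6/5
  (4/9, 0) → Z = 4

The binding constraints are p = 0 and -9p - 10q = -4.
Solving simultaneously gives p = 0, q = 2/5.

p = 0, q = 2/5, minimum Z = 6/5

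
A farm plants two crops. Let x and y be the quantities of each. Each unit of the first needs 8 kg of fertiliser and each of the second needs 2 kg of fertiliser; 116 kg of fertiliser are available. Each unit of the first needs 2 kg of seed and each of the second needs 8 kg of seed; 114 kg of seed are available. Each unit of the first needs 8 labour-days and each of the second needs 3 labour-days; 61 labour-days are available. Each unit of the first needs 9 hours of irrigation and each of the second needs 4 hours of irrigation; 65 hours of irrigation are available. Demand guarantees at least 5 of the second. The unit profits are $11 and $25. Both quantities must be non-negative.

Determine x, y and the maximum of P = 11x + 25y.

x = 1, y = 14, maximum P = 361

Corner points and P = 11x + 25y:
  (0, 57/4) → P = 1425/4
  (0, 5) → P = 125
  (1, 14) → P = 361
  (5, 5) → P = 180

The optimum lies where 2x + 8y = 114 and 9x + 4y = 65.
Solving simultaneously gives x = 1, y = 14.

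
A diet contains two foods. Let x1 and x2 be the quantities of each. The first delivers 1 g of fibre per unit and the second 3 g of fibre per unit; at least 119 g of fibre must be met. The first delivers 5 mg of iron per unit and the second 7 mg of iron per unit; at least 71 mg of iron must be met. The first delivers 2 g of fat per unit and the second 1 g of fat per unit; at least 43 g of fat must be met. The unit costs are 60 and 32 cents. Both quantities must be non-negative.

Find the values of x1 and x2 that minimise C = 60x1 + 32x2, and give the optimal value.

x1 = 2, x2 = 39, minimum C = 1368

Corner points and C = 60x1 + 32x2:
  (0, 43) → C = 1376
  (119, 0) → C = 7140
  (2, 39) → C = 1368
The feasible region is unbounded (it extends along (0, 1), (1, 0)), but C strictly increases along every unbounded feasible direction, so there is no improving ray and the minimum is attained at a vertex.

The binding constraints are x1 + 3x2 = 119 and 2x1 + x2 = 43.
Solving simultaneously gives x1 = 2, x2 = 39.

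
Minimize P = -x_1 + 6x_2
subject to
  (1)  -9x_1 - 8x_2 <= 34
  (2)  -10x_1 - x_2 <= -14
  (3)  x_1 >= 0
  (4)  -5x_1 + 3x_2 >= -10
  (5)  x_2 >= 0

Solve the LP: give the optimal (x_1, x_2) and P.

The feasible region is unbounded (it extends along (0, 1), (3, 5)), but P strictly increases along every unbounded feasible direction, so there is no improving ray and the minimum is attained at a vertex.

The binding constraints are -5x_1 + 3x_2 = -10 and x_2 = 0.
Solving simultaneously gives x_1 = 2, x_2 = 0.

x_1 = 2, x_2 = 0, minimum P = -2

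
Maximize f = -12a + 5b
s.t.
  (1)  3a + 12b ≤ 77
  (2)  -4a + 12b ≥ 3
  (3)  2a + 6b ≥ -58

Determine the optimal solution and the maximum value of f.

Vertices and f = -12a + 5b:
  (74/7, 317/84) → f = -9071/84
  (-193, 164/3) → f = 7768/3
  (-119/8, -113/24) → f = 3719/24

The binding constraints are 3a + 12b = 77 and 2a + 6b = -58.
Solving simultaneously gives a = -193, b = 164/3.

a = -193, b = 164/3, maximum f = 7768/3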